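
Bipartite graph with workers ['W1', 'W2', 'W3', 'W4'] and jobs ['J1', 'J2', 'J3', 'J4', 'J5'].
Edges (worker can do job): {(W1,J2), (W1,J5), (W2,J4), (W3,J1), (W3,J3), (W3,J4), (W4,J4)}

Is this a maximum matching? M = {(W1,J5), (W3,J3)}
No, size 2 is not maximum

Proposed matching has size 2.
Maximum matching size for this graph: 3.

This is NOT maximum - can be improved to size 3.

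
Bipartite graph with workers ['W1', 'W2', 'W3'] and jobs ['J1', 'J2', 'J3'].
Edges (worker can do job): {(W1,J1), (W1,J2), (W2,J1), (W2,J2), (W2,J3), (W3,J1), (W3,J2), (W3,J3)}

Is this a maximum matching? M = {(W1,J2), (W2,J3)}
No, size 2 is not maximum

Proposed matching has size 2.
Maximum matching size for this graph: 3.

This is NOT maximum - can be improved to size 3.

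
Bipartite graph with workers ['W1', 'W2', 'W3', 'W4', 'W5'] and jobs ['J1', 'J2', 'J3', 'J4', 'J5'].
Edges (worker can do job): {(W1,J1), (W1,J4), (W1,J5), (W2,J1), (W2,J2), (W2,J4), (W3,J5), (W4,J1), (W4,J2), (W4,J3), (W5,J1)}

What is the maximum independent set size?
Maximum independent set = 5

By König's theorem:
- Min vertex cover = Max matching = 5
- Max independent set = Total vertices - Min vertex cover
- Max independent set = 10 - 5 = 5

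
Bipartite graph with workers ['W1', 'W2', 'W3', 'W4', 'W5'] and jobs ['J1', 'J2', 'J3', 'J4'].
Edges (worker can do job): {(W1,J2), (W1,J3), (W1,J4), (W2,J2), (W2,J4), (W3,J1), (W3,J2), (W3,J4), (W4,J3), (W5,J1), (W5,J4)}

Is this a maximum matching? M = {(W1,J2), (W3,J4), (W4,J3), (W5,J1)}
Yes, size 4 is maximum

Proposed matching has size 4.
Maximum matching size for this graph: 4.

This is a maximum matching.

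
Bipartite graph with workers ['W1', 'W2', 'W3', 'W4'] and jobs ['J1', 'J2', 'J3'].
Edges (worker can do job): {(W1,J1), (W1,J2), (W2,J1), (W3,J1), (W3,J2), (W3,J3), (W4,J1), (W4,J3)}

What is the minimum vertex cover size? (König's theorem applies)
Minimum vertex cover size = 3

By König's theorem: in bipartite graphs,
min vertex cover = max matching = 3

Maximum matching has size 3, so minimum vertex cover also has size 3.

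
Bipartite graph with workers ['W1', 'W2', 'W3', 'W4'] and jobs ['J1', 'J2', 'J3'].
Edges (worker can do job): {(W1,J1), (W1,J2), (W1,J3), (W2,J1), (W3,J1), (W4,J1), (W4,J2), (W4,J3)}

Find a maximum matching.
Matching: {(W1,J3), (W3,J1), (W4,J2)}

Maximum matching (size 3):
  W1 → J3
  W3 → J1
  W4 → J2

Each worker is assigned to at most one job, and each job to at most one worker.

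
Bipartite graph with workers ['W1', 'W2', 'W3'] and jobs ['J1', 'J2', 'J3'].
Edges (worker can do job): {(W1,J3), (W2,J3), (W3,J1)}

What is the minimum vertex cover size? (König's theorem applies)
Minimum vertex cover size = 2

By König's theorem: in bipartite graphs,
min vertex cover = max matching = 2

Maximum matching has size 2, so minimum vertex cover also has size 2.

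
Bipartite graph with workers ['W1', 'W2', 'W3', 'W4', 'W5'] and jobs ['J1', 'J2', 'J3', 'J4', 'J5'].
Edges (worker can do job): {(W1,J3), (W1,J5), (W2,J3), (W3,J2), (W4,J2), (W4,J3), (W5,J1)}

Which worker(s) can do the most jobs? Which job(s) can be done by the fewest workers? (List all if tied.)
Most versatile: W1, W4 (2 jobs); Least covered: J4 (0 workers)

Worker degrees (jobs they can do): W1:2, W2:1, W3:1, W4:2, W5:1
Job degrees (workers who can do it): J1:1, J2:2, J3:3, J4:0, J5:1

Maximum worker degree is 2, achieved by: W1, W4
Minimum job degree is 0, achieved by: J4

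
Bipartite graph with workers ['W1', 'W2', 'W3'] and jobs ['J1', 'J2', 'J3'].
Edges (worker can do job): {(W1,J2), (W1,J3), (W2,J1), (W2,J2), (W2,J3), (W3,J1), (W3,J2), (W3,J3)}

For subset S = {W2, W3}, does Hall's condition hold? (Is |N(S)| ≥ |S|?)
Yes: |N(S)| = 3, |S| = 2

Subset S = {W2, W3}
Neighbors N(S) = {J1, J2, J3}

|N(S)| = 3, |S| = 2
Hall's condition: |N(S)| ≥ |S| is satisfied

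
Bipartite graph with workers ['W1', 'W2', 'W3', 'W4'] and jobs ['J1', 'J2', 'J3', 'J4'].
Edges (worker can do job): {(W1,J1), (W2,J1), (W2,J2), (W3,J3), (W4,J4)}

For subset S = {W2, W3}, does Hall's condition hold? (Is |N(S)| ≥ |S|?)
Yes: |N(S)| = 3, |S| = 2

Subset S = {W2, W3}
Neighbors N(S) = {J1, J2, J3}

|N(S)| = 3, |S| = 2
Hall's condition: |N(S)| ≥ |S| is satisfied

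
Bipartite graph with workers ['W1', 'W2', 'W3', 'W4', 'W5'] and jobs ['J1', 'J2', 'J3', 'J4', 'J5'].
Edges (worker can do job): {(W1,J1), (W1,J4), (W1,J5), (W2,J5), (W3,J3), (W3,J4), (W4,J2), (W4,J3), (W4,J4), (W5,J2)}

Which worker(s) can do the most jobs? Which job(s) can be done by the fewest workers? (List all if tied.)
Most versatile: W1, W4 (3 jobs); Least covered: J1 (1 workers)

Worker degrees (jobs they can do): W1:3, W2:1, W3:2, W4:3, W5:1
Job degrees (workers who can do it): J1:1, J2:2, J3:2, J4:3, J5:2

Maximum worker degree is 3, achieved by: W1, W4
Minimum job degree is 1, achieved by: J1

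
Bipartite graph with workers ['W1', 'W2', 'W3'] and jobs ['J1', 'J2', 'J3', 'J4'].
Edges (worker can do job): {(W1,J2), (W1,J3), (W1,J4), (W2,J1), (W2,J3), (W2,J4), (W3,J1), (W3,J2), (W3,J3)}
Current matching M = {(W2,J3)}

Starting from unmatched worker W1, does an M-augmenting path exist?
Yes: W1 → J4

An M-augmenting path alternates non-matching / matching edges, starting and ending at unmatched vertices.
Path: W1 → J4
(J4 is unmatched in M, so the path is augmenting.)
Flipping edges along this path would increase |M| from 1 to 2.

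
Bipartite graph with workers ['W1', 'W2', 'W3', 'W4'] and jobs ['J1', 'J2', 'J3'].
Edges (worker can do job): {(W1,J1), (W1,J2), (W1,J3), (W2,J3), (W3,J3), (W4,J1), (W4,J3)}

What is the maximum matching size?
Maximum matching size = 3

Maximum matching: {(W1,J2), (W3,J3), (W4,J1)}
Size: 3

This assigns 3 workers to 3 distinct jobs.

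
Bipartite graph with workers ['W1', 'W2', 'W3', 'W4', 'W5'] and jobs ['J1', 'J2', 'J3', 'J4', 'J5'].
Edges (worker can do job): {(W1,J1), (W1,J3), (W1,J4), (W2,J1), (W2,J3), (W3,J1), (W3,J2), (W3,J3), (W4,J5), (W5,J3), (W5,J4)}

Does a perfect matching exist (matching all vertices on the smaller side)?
Yes, perfect matching exists (size 5)

Perfect matching: {(W1,J1), (W2,J3), (W3,J2), (W4,J5), (W5,J4)}
All 5 vertices on the smaller side are matched.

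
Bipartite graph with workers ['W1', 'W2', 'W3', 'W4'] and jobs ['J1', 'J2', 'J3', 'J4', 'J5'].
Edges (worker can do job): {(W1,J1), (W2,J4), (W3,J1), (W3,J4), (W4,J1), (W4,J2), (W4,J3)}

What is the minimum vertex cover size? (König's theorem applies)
Minimum vertex cover size = 3

By König's theorem: in bipartite graphs,
min vertex cover = max matching = 3

Maximum matching has size 3, so minimum vertex cover also has size 3.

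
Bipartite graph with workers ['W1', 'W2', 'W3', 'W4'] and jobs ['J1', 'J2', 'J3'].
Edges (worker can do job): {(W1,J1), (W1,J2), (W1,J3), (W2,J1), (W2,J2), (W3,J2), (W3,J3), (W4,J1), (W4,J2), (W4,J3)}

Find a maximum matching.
Matching: {(W1,J3), (W3,J2), (W4,J1)}

Maximum matching (size 3):
  W1 → J3
  W3 → J2
  W4 → J1

Each worker is assigned to at most one job, and each job to at most one worker.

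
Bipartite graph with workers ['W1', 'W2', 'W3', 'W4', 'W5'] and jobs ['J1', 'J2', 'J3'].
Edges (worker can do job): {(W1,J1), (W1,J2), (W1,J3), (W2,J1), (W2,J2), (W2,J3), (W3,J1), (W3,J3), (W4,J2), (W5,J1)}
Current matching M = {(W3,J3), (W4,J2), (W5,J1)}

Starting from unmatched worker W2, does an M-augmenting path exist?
No augmenting path from W2

Alternating search from W2 reaches jobs: {J1, J2, J3}.
Every reachable job is already matched in M, and following those matched edges back to workers exposes no further unvisited jobs.
No M-augmenting path from W2 exists.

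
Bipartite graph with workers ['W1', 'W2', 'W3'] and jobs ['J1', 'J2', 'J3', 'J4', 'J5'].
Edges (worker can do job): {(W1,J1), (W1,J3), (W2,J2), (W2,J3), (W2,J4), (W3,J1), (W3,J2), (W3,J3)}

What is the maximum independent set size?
Maximum independent set = 5

By König's theorem:
- Min vertex cover = Max matching = 3
- Max independent set = Total vertices - Min vertex cover
- Max independent set = 8 - 3 = 5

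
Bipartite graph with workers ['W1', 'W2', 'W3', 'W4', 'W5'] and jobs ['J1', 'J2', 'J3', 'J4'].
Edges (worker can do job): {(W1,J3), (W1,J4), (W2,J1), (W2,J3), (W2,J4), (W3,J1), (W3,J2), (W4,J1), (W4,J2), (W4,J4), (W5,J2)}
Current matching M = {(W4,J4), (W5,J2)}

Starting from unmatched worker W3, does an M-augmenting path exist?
Yes: W3 → J1

An M-augmenting path alternates non-matching / matching edges, starting and ending at unmatched vertices.
Path: W3 → J1
(J1 is unmatched in M, so the path is augmenting.)
Flipping edges along this path would increase |M| from 2 to 3.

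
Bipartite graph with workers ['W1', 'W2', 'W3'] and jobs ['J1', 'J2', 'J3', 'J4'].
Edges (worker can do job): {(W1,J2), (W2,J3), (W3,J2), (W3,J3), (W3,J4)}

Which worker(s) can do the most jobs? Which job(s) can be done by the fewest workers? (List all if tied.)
Most versatile: W3 (3 jobs); Least covered: J1 (0 workers)

Worker degrees (jobs they can do): W1:1, W2:1, W3:3
Job degrees (workers who can do it): J1:0, J2:2, J3:2, J4:1

Maximum worker degree is 3, achieved by: W3
Minimum job degree is 0, achieved by: J1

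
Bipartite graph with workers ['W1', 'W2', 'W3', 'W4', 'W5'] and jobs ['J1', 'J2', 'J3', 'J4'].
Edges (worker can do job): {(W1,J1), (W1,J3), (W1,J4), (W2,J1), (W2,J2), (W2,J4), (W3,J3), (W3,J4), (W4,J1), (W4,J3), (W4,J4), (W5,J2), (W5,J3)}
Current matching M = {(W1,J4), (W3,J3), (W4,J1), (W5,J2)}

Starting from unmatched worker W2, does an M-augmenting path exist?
No augmenting path from W2

Alternating search from W2 reaches jobs: {J1, J2, J3, J4}.
Every reachable job is already matched in M, and following those matched edges back to workers exposes no further unvisited jobs.
No M-augmenting path from W2 exists.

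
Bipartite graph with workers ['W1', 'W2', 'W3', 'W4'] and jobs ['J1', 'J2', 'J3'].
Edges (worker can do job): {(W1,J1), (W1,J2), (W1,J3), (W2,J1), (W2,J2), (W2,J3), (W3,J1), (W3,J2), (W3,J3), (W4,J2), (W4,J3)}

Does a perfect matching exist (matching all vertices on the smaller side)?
Yes, perfect matching exists (size 3)

Perfect matching: {(W1,J3), (W3,J1), (W4,J2)}
All 3 vertices on the smaller side are matched.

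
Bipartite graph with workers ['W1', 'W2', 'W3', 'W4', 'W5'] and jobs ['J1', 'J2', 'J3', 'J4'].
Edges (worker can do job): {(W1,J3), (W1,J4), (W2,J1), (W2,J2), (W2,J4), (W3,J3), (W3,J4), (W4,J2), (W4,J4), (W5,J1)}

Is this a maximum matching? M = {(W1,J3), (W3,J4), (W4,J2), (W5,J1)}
Yes, size 4 is maximum

Proposed matching has size 4.
Maximum matching size for this graph: 4.

This is a maximum matching.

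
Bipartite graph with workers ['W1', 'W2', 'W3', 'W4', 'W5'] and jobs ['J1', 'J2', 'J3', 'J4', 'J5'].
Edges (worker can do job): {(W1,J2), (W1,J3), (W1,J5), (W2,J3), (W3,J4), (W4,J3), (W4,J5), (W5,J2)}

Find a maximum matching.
Matching: {(W1,J5), (W3,J4), (W4,J3), (W5,J2)}

Maximum matching (size 4):
  W1 → J5
  W3 → J4
  W4 → J3
  W5 → J2

Each worker is assigned to at most one job, and each job to at most one worker.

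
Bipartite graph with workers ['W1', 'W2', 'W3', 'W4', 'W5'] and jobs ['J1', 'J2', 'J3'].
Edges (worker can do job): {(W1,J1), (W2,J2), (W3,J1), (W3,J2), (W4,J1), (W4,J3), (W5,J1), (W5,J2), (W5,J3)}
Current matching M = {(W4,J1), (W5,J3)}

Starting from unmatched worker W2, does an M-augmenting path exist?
Yes: W2 → J2

An M-augmenting path alternates non-matching / matching edges, starting and ending at unmatched vertices.
Path: W2 → J2
(J2 is unmatched in M, so the path is augmenting.)
Flipping edges along this path would increase |M| from 2 to 3.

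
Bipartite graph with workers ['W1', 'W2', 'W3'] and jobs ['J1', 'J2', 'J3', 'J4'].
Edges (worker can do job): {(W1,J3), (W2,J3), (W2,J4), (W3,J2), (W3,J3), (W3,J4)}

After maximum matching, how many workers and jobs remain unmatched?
Unmatched: 0 workers, 1 jobs

Maximum matching size: 3
Workers: 3 total, 3 matched, 0 unmatched
Jobs: 4 total, 3 matched, 1 unmatched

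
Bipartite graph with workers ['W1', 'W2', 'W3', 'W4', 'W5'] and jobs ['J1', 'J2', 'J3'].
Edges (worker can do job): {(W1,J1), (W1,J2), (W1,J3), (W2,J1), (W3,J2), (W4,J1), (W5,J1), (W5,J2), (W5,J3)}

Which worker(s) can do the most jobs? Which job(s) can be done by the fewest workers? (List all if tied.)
Most versatile: W1, W5 (3 jobs); Least covered: J3 (2 workers)

Worker degrees (jobs they can do): W1:3, W2:1, W3:1, W4:1, W5:3
Job degrees (workers who can do it): J1:4, J2:3, J3:2

Maximum worker degree is 3, achieved by: W1, W5
Minimum job degree is 2, achieved by: J3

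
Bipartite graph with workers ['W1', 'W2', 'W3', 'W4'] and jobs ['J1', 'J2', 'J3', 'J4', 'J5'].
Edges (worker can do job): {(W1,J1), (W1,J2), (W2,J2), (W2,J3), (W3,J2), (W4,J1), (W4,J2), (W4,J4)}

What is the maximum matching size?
Maximum matching size = 4

Maximum matching: {(W1,J1), (W2,J3), (W3,J2), (W4,J4)}
Size: 4

This assigns 4 workers to 4 distinct jobs.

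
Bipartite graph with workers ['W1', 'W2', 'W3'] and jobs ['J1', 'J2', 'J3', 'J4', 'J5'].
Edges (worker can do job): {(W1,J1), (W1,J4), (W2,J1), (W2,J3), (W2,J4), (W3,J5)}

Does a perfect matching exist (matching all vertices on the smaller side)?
Yes, perfect matching exists (size 3)

Perfect matching: {(W1,J1), (W2,J4), (W3,J5)}
All 3 vertices on the smaller side are matched.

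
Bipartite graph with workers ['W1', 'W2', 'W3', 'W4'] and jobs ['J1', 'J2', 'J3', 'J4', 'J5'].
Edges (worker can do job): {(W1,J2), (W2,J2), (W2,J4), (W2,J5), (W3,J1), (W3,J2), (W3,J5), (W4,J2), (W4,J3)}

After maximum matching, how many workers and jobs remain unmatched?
Unmatched: 0 workers, 1 jobs

Maximum matching size: 4
Workers: 4 total, 4 matched, 0 unmatched
Jobs: 5 total, 4 matched, 1 unmatched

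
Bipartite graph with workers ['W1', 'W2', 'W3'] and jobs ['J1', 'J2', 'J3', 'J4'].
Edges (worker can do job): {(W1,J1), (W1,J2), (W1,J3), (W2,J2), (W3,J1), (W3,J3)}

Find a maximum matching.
Matching: {(W1,J1), (W2,J2), (W3,J3)}

Maximum matching (size 3):
  W1 → J1
  W2 → J2
  W3 → J3

Each worker is assigned to at most one job, and each job to at most one worker.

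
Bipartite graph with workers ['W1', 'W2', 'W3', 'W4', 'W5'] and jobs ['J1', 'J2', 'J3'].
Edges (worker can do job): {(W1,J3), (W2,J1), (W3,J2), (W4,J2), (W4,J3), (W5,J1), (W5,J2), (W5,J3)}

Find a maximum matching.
Matching: {(W2,J1), (W3,J2), (W5,J3)}

Maximum matching (size 3):
  W2 → J1
  W3 → J2
  W5 → J3

Each worker is assigned to at most one job, and each job to at most one worker.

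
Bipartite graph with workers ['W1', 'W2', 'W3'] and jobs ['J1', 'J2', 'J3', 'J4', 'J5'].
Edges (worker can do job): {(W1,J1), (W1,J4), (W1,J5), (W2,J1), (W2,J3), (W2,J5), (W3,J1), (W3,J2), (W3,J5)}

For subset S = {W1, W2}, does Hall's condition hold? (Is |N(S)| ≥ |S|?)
Yes: |N(S)| = 4, |S| = 2

Subset S = {W1, W2}
Neighbors N(S) = {J1, J3, J4, J5}

|N(S)| = 4, |S| = 2
Hall's condition: |N(S)| ≥ |S| is satisfied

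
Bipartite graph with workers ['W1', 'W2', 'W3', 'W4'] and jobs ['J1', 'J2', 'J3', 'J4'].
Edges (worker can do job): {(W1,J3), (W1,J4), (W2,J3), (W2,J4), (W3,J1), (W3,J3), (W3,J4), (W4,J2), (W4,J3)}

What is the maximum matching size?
Maximum matching size = 4

Maximum matching: {(W1,J4), (W2,J3), (W3,J1), (W4,J2)}
Size: 4

This assigns 4 workers to 4 distinct jobs.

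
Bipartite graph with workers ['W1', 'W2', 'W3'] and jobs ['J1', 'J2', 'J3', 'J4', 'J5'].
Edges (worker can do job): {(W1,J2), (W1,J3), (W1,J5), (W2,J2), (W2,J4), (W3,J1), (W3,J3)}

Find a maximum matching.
Matching: {(W1,J5), (W2,J2), (W3,J3)}

Maximum matching (size 3):
  W1 → J5
  W2 → J2
  W3 → J3

Each worker is assigned to at most one job, and each job to at most one worker.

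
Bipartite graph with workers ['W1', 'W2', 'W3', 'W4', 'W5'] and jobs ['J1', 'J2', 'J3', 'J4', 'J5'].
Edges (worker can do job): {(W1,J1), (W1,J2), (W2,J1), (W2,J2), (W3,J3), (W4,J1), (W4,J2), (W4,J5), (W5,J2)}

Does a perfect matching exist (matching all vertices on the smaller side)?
No, maximum matching has size 4 < 5

Maximum matching has size 4, need 5 for perfect matching.
Unmatched workers: ['W2']
Unmatched jobs: ['J4']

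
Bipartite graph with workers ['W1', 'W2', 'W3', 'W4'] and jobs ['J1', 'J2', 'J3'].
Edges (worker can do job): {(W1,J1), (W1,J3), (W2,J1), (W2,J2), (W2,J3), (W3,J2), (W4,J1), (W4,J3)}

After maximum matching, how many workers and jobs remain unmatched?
Unmatched: 1 workers, 0 jobs

Maximum matching size: 3
Workers: 4 total, 3 matched, 1 unmatched
Jobs: 3 total, 3 matched, 0 unmatched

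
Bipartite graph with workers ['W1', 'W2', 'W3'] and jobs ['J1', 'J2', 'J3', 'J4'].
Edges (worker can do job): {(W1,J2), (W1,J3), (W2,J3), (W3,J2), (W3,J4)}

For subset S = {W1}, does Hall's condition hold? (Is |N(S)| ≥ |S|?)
Yes: |N(S)| = 2, |S| = 1

Subset S = {W1}
Neighbors N(S) = {J2, J3}

|N(S)| = 2, |S| = 1
Hall's condition: |N(S)| ≥ |S| is satisfied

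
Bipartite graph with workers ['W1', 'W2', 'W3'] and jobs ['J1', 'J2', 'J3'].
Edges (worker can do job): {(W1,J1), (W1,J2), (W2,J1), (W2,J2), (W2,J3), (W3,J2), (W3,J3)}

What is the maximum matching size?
Maximum matching size = 3

Maximum matching: {(W1,J1), (W2,J3), (W3,J2)}
Size: 3

This assigns 3 workers to 3 distinct jobs.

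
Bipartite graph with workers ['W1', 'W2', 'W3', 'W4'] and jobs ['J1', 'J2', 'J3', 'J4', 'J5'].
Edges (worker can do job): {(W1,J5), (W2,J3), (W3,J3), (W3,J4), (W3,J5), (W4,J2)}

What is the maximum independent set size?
Maximum independent set = 5

By König's theorem:
- Min vertex cover = Max matching = 4
- Max independent set = Total vertices - Min vertex cover
- Max independent set = 9 - 4 = 5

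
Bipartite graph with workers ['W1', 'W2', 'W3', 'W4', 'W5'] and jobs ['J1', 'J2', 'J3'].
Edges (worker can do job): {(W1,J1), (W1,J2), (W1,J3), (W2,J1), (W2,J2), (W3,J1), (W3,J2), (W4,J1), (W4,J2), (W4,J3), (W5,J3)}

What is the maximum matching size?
Maximum matching size = 3

Maximum matching: {(W3,J1), (W4,J2), (W5,J3)}
Size: 3

This assigns 3 workers to 3 distinct jobs.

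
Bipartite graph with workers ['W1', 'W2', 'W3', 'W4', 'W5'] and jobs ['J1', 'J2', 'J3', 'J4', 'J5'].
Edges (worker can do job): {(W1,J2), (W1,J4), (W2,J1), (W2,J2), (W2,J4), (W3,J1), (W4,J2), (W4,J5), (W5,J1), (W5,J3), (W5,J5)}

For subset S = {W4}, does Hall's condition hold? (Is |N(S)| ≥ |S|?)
Yes: |N(S)| = 2, |S| = 1

Subset S = {W4}
Neighbors N(S) = {J2, J5}

|N(S)| = 2, |S| = 1
Hall's condition: |N(S)| ≥ |S| is satisfied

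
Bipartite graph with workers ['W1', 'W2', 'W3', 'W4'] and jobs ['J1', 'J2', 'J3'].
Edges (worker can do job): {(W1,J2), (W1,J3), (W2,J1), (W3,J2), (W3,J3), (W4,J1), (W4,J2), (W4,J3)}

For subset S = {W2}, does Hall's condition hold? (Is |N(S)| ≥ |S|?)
Yes: |N(S)| = 1, |S| = 1

Subset S = {W2}
Neighbors N(S) = {J1}

|N(S)| = 1, |S| = 1
Hall's condition: |N(S)| ≥ |S| is satisfied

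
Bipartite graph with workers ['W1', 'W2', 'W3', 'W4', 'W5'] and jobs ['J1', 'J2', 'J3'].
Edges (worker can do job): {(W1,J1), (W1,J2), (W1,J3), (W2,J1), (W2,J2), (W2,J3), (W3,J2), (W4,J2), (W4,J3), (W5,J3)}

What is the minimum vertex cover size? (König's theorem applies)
Minimum vertex cover size = 3

By König's theorem: in bipartite graphs,
min vertex cover = max matching = 3

Maximum matching has size 3, so minimum vertex cover also has size 3.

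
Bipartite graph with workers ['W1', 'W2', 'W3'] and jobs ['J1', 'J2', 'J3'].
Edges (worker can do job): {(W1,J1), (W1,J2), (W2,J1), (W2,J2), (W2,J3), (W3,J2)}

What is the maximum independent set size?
Maximum independent set = 3

By König's theorem:
- Min vertex cover = Max matching = 3
- Max independent set = Total vertices - Min vertex cover
- Max independent set = 6 - 3 = 3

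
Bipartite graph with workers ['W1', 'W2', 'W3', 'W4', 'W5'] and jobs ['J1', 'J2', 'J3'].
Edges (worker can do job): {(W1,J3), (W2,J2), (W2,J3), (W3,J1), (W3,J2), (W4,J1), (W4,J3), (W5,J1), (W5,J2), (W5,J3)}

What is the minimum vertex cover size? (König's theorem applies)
Minimum vertex cover size = 3

By König's theorem: in bipartite graphs,
min vertex cover = max matching = 3

Maximum matching has size 3, so minimum vertex cover also has size 3.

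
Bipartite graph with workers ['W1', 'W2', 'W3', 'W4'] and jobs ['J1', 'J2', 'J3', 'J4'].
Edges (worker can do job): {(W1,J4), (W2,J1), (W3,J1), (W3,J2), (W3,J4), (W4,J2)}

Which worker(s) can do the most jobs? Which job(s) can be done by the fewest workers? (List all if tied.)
Most versatile: W3 (3 jobs); Least covered: J3 (0 workers)

Worker degrees (jobs they can do): W1:1, W2:1, W3:3, W4:1
Job degrees (workers who can do it): J1:2, J2:2, J3:0, J4:2

Maximum worker degree is 3, achieved by: W3
Minimum job degree is 0, achieved by: J3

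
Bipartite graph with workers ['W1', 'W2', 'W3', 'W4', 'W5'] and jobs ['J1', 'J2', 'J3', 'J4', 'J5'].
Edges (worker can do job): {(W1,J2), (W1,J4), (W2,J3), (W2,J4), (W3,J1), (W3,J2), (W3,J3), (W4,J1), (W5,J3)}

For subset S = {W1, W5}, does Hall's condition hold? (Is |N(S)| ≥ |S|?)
Yes: |N(S)| = 3, |S| = 2

Subset S = {W1, W5}
Neighbors N(S) = {J2, J3, J4}

|N(S)| = 3, |S| = 2
Hall's condition: |N(S)| ≥ |S| is satisfied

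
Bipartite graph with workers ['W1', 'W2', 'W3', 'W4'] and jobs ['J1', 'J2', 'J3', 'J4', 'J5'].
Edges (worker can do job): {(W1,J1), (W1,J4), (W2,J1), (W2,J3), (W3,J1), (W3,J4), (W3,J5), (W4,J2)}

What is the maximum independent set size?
Maximum independent set = 5

By König's theorem:
- Min vertex cover = Max matching = 4
- Max independent set = Total vertices - Min vertex cover
- Max independent set = 9 - 4 = 5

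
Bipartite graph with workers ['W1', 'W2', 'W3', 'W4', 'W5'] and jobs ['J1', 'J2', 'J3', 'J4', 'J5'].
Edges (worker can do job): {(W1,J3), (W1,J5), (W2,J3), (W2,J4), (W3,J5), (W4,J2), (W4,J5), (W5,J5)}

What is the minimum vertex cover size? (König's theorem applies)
Minimum vertex cover size = 4

By König's theorem: in bipartite graphs,
min vertex cover = max matching = 4

Maximum matching has size 4, so minimum vertex cover also has size 4.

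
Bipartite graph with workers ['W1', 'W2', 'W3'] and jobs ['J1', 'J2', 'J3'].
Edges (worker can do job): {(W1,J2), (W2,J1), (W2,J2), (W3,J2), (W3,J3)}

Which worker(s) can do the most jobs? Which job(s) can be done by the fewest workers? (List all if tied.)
Most versatile: W2, W3 (2 jobs); Least covered: J1, J3 (1 workers)

Worker degrees (jobs they can do): W1:1, W2:2, W3:2
Job degrees (workers who can do it): J1:1, J2:3, J3:1

Maximum worker degree is 2, achieved by: W2, W3
Minimum job degree is 1, achieved by: J1, J3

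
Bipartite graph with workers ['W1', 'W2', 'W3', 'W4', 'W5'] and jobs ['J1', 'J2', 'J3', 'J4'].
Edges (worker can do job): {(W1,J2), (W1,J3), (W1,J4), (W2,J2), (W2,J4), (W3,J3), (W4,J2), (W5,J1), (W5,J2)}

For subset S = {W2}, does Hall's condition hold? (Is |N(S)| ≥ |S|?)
Yes: |N(S)| = 2, |S| = 1

Subset S = {W2}
Neighbors N(S) = {J2, J4}

|N(S)| = 2, |S| = 1
Hall's condition: |N(S)| ≥ |S| is satisfied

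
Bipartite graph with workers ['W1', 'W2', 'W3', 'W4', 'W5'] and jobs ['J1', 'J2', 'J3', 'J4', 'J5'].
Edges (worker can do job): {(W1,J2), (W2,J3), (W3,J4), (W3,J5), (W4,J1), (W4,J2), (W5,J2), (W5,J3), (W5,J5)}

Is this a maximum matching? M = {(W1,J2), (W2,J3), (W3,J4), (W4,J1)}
No, size 4 is not maximum

Proposed matching has size 4.
Maximum matching size for this graph: 5.

This is NOT maximum - can be improved to size 5.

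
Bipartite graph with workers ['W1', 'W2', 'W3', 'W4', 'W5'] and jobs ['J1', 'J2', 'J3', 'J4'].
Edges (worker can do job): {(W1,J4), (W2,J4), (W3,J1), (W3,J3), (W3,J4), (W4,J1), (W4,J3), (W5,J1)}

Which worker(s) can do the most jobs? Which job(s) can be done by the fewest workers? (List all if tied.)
Most versatile: W3 (3 jobs); Least covered: J2 (0 workers)

Worker degrees (jobs they can do): W1:1, W2:1, W3:3, W4:2, W5:1
Job degrees (workers who can do it): J1:3, J2:0, J3:2, J4:3

Maximum worker degree is 3, achieved by: W3
Minimum job degree is 0, achieved by: J2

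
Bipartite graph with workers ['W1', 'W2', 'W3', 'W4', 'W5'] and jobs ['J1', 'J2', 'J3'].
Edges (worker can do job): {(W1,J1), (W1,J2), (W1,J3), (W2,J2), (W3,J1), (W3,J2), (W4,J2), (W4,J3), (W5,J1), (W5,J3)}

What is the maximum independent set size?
Maximum independent set = 5

By König's theorem:
- Min vertex cover = Max matching = 3
- Max independent set = Total vertices - Min vertex cover
- Max independent set = 8 - 3 = 5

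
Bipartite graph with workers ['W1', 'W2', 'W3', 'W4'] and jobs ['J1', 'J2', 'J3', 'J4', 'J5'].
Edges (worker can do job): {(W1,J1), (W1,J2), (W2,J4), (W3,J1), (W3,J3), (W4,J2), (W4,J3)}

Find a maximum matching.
Matching: {(W1,J2), (W2,J4), (W3,J1), (W4,J3)}

Maximum matching (size 4):
  W1 → J2
  W2 → J4
  W3 → J1
  W4 → J3

Each worker is assigned to at most one job, and each job to at most one worker.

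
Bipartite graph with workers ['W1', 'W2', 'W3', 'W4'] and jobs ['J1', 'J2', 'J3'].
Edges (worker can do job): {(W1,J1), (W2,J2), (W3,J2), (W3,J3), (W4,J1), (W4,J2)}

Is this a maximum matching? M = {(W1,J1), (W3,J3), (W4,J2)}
Yes, size 3 is maximum

Proposed matching has size 3.
Maximum matching size for this graph: 3.

This is a maximum matching.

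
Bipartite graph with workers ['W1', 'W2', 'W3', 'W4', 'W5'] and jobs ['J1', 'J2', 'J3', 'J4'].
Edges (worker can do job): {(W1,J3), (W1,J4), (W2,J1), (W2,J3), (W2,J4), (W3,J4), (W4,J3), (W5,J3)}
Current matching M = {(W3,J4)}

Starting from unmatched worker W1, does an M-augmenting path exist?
Yes: W1 → J3

An M-augmenting path alternates non-matching / matching edges, starting and ending at unmatched vertices.
Path: W1 → J3
(J3 is unmatched in M, so the path is augmenting.)
Flipping edges along this path would increase |M| from 1 to 2.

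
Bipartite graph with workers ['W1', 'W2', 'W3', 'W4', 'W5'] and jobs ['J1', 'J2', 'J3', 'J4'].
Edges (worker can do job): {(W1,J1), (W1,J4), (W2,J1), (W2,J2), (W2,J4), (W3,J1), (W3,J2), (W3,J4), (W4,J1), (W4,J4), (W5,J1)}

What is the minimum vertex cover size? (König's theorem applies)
Minimum vertex cover size = 3

By König's theorem: in bipartite graphs,
min vertex cover = max matching = 3

Maximum matching has size 3, so minimum vertex cover also has size 3.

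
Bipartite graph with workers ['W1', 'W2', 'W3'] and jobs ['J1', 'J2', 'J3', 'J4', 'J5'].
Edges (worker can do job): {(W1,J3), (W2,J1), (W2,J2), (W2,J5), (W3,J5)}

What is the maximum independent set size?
Maximum independent set = 5

By König's theorem:
- Min vertex cover = Max matching = 3
- Max independent set = Total vertices - Min vertex cover
- Max independent set = 8 - 3 = 5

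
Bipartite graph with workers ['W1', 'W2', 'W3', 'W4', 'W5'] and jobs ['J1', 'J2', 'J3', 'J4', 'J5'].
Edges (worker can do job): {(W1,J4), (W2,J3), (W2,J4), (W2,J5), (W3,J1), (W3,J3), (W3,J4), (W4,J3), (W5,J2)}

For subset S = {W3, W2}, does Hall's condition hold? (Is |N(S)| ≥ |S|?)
Yes: |N(S)| = 4, |S| = 2

Subset S = {W3, W2}
Neighbors N(S) = {J1, J3, J4, J5}

|N(S)| = 4, |S| = 2
Hall's condition: |N(S)| ≥ |S| is satisfied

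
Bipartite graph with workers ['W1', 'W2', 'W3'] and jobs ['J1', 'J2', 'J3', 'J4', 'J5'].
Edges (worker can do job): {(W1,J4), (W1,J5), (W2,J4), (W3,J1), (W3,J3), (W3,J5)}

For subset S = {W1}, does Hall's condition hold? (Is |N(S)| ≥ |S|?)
Yes: |N(S)| = 2, |S| = 1

Subset S = {W1}
Neighbors N(S) = {J4, J5}

|N(S)| = 2, |S| = 1
Hall's condition: |N(S)| ≥ |S| is satisfied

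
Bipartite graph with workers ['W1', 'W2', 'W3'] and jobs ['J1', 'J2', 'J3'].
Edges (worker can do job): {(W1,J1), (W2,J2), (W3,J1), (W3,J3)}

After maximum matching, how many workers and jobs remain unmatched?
Unmatched: 0 workers, 0 jobs

Maximum matching size: 3
Workers: 3 total, 3 matched, 0 unmatched
Jobs: 3 total, 3 matched, 0 unmatched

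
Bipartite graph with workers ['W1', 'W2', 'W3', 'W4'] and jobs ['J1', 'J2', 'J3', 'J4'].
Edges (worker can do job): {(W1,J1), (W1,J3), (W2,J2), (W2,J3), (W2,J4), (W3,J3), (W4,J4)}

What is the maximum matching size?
Maximum matching size = 4

Maximum matching: {(W1,J1), (W2,J2), (W3,J3), (W4,J4)}
Size: 4

This assigns 4 workers to 4 distinct jobs.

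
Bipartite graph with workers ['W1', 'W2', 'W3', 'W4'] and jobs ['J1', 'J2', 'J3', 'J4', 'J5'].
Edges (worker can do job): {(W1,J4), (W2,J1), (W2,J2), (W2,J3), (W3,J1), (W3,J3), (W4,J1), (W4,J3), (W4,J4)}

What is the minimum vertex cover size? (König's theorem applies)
Minimum vertex cover size = 4

By König's theorem: in bipartite graphs,
min vertex cover = max matching = 4

Maximum matching has size 4, so minimum vertex cover also has size 4.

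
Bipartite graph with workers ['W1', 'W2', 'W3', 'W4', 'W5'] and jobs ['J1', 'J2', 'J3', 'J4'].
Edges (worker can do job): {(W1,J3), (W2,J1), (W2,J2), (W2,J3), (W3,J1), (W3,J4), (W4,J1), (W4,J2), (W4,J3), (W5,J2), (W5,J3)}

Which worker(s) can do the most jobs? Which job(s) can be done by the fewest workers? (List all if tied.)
Most versatile: W2, W4 (3 jobs); Least covered: J4 (1 workers)

Worker degrees (jobs they can do): W1:1, W2:3, W3:2, W4:3, W5:2
Job degrees (workers who can do it): J1:3, J2:3, J3:4, J4:1

Maximum worker degree is 3, achieved by: W2, W4
Minimum job degree is 1, achieved by: J4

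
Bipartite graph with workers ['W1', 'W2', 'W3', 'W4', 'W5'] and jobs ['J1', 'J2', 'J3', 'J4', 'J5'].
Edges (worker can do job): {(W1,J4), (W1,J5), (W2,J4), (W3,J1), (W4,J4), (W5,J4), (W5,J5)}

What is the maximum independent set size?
Maximum independent set = 7

By König's theorem:
- Min vertex cover = Max matching = 3
- Max independent set = Total vertices - Min vertex cover
- Max independent set = 10 - 3 = 7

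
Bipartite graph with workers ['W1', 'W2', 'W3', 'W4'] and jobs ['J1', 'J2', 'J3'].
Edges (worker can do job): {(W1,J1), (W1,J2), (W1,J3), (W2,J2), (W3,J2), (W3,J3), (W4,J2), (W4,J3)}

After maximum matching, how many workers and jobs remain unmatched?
Unmatched: 1 workers, 0 jobs

Maximum matching size: 3
Workers: 4 total, 3 matched, 1 unmatched
Jobs: 3 total, 3 matched, 0 unmatched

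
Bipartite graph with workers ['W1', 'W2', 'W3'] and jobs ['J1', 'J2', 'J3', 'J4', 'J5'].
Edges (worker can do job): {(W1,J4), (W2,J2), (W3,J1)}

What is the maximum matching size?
Maximum matching size = 3

Maximum matching: {(W1,J4), (W2,J2), (W3,J1)}
Size: 3

This assigns 3 workers to 3 distinct jobs.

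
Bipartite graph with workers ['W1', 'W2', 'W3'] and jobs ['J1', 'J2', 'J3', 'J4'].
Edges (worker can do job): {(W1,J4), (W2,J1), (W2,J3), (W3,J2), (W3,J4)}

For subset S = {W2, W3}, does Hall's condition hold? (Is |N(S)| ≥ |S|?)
Yes: |N(S)| = 4, |S| = 2

Subset S = {W2, W3}
Neighbors N(S) = {J1, J2, J3, J4}

|N(S)| = 4, |S| = 2
Hall's condition: |N(S)| ≥ |S| is satisfied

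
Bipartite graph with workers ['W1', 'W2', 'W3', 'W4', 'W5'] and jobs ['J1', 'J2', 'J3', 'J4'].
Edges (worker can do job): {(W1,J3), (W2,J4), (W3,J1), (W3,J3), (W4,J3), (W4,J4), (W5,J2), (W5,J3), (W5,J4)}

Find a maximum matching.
Matching: {(W1,J3), (W3,J1), (W4,J4), (W5,J2)}

Maximum matching (size 4):
  W1 → J3
  W3 → J1
  W4 → J4
  W5 → J2

Each worker is assigned to at most one job, and each job to at most one worker.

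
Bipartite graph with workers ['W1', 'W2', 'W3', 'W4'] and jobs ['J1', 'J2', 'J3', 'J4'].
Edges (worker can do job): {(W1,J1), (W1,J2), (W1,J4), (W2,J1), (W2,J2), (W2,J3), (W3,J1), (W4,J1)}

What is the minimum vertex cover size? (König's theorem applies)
Minimum vertex cover size = 3

By König's theorem: in bipartite graphs,
min vertex cover = max matching = 3

Maximum matching has size 3, so minimum vertex cover also has size 3.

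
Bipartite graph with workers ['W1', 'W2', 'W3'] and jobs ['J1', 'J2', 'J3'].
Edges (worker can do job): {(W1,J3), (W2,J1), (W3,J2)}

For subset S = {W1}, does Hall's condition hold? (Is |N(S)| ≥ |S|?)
Yes: |N(S)| = 1, |S| = 1

Subset S = {W1}
Neighbors N(S) = {J3}

|N(S)| = 1, |S| = 1
Hall's condition: |N(S)| ≥ |S| is satisfied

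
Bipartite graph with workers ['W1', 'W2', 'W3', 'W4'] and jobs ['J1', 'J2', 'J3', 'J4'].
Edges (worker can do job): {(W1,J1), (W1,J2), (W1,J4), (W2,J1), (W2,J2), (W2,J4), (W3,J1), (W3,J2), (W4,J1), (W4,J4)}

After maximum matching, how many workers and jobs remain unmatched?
Unmatched: 1 workers, 1 jobs

Maximum matching size: 3
Workers: 4 total, 3 matched, 1 unmatched
Jobs: 4 total, 3 matched, 1 unmatched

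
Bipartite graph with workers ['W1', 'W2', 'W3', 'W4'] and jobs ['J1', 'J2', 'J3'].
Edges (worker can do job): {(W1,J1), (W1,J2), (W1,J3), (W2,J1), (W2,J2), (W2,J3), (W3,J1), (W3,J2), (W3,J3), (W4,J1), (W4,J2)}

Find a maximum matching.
Matching: {(W1,J2), (W3,J3), (W4,J1)}

Maximum matching (size 3):
  W1 → J2
  W3 → J3
  W4 → J1

Each worker is assigned to at most one job, and each job to at most one worker.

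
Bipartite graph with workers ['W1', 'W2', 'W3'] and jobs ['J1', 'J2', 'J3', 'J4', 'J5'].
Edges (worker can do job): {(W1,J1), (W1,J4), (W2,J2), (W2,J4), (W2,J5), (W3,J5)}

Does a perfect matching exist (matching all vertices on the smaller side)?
Yes, perfect matching exists (size 3)

Perfect matching: {(W1,J1), (W2,J2), (W3,J5)}
All 3 vertices on the smaller side are matched.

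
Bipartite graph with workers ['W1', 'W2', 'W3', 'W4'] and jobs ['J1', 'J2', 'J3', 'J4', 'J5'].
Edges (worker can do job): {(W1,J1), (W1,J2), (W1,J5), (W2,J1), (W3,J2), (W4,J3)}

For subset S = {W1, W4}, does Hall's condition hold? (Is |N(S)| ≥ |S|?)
Yes: |N(S)| = 4, |S| = 2

Subset S = {W1, W4}
Neighbors N(S) = {J1, J2, J3, J5}

|N(S)| = 4, |S| = 2
Hall's condition: |N(S)| ≥ |S| is satisfied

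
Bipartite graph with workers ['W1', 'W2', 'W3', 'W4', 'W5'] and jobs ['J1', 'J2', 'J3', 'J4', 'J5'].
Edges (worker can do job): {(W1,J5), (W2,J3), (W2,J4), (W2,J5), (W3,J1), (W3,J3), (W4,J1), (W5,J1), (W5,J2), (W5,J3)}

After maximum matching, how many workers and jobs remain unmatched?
Unmatched: 0 workers, 0 jobs

Maximum matching size: 5
Workers: 5 total, 5 matched, 0 unmatched
Jobs: 5 total, 5 matched, 0 unmatched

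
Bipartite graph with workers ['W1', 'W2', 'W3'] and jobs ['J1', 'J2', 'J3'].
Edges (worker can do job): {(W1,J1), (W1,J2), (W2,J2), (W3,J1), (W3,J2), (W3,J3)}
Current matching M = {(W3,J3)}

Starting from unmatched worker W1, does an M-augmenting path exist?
Yes: W1 → J2

An M-augmenting path alternates non-matching / matching edges, starting and ending at unmatched vertices.
Path: W1 → J2
(J2 is unmatched in M, so the path is augmenting.)
Flipping edges along this path would increase |M| from 1 to 2.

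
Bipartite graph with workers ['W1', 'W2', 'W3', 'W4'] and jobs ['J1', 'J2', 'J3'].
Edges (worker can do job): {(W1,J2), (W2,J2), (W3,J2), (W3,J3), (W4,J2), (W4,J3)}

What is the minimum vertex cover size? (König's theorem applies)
Minimum vertex cover size = 2

By König's theorem: in bipartite graphs,
min vertex cover = max matching = 2

Maximum matching has size 2, so minimum vertex cover also has size 2.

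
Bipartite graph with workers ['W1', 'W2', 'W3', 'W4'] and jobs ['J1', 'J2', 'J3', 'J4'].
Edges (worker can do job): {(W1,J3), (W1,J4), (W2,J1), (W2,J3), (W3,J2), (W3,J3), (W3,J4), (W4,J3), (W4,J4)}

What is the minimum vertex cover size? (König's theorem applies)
Minimum vertex cover size = 4

By König's theorem: in bipartite graphs,
min vertex cover = max matching = 4

Maximum matching has size 4, so minimum vertex cover also has size 4.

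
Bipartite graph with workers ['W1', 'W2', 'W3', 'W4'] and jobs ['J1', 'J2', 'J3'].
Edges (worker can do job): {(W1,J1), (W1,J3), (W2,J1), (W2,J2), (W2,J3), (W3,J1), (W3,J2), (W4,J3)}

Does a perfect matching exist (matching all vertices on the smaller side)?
Yes, perfect matching exists (size 3)

Perfect matching: {(W2,J2), (W3,J1), (W4,J3)}
All 3 vertices on the smaller side are matched.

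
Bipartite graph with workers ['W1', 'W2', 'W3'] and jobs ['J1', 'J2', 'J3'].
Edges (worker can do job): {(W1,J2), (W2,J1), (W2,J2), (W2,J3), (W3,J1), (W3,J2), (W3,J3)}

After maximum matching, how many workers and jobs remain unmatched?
Unmatched: 0 workers, 0 jobs

Maximum matching size: 3
Workers: 3 total, 3 matched, 0 unmatched
Jobs: 3 total, 3 matched, 0 unmatched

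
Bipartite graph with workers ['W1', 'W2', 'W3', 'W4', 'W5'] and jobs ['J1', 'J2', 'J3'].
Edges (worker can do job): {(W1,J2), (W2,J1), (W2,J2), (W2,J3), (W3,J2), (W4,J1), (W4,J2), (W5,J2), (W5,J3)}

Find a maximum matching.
Matching: {(W3,J2), (W4,J1), (W5,J3)}

Maximum matching (size 3):
  W3 → J2
  W4 → J1
  W5 → J3

Each worker is assigned to at most one job, and each job to at most one worker.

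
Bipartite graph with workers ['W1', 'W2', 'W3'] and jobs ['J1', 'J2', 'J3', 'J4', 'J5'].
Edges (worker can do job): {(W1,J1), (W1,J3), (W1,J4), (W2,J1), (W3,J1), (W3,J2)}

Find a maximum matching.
Matching: {(W1,J4), (W2,J1), (W3,J2)}

Maximum matching (size 3):
  W1 → J4
  W2 → J1
  W3 → J2

Each worker is assigned to at most one job, and each job to at most one worker.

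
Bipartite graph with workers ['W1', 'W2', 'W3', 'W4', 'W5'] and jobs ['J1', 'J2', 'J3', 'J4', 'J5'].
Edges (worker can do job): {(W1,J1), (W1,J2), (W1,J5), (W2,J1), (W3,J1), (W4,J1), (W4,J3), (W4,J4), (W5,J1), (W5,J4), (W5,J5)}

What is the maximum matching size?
Maximum matching size = 4

Maximum matching: {(W1,J5), (W3,J1), (W4,J3), (W5,J4)}
Size: 4

This assigns 4 workers to 4 distinct jobs.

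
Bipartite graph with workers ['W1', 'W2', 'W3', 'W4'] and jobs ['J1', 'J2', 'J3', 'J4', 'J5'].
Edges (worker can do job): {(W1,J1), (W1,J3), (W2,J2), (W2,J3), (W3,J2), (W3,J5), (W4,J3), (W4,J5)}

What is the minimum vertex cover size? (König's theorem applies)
Minimum vertex cover size = 4

By König's theorem: in bipartite graphs,
min vertex cover = max matching = 4

Maximum matching has size 4, so minimum vertex cover also has size 4.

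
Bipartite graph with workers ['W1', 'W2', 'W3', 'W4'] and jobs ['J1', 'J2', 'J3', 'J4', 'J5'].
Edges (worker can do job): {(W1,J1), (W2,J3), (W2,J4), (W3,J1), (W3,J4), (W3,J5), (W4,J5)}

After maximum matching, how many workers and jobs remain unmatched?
Unmatched: 0 workers, 1 jobs

Maximum matching size: 4
Workers: 4 total, 4 matched, 0 unmatched
Jobs: 5 total, 4 matched, 1 unmatched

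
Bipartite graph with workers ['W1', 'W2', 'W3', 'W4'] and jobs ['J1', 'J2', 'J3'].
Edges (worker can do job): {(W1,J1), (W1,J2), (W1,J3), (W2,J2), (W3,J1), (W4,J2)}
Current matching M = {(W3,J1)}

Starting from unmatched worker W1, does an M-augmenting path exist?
Yes: W1 → J3

An M-augmenting path alternates non-matching / matching edges, starting and ending at unmatched vertices.
Path: W1 → J3
(J3 is unmatched in M, so the path is augmenting.)
Flipping edges along this path would increase |M| from 1 to 2.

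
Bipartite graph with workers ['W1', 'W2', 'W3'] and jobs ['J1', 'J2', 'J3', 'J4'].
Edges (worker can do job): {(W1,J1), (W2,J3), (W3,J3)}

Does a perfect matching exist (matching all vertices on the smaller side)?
No, maximum matching has size 2 < 3

Maximum matching has size 2, need 3 for perfect matching.
Unmatched workers: ['W2']
Unmatched jobs: ['J2', 'J4']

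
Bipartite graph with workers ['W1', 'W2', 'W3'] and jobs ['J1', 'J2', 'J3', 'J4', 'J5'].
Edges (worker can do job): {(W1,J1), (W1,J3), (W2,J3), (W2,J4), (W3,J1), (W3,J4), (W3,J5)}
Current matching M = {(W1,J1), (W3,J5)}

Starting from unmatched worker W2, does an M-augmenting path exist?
Yes: W2 → J4

An M-augmenting path alternates non-matching / matching edges, starting and ending at unmatched vertices.
Path: W2 → J4
(J4 is unmatched in M, so the path is augmenting.)
Flipping edges along this path would increase |M| from 2 to 3.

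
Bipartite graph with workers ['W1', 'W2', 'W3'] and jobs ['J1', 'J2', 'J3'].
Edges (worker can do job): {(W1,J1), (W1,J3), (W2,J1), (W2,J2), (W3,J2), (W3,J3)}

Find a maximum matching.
Matching: {(W1,J1), (W2,J2), (W3,J3)}

Maximum matching (size 3):
  W1 → J1
  W2 → J2
  W3 → J3

Each worker is assigned to at most one job, and each job to at most one worker.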